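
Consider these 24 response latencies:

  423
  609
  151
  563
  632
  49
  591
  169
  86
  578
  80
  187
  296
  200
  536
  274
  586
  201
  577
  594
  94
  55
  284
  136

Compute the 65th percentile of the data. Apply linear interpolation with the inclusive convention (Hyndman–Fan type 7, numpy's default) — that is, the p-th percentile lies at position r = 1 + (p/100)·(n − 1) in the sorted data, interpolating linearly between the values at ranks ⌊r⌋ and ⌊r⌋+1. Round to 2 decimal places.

530.35

Sorted: 49, 55, 80, 86, 94, 136, 151, 169, 187, 200, 201, 274, 284, 296, 423, 536, 563, 577, 578, 586, 591, 594, 609, 632.
n = 24.
r = 1 + (65/100)·(24 − 1) = 1 + 14.95 = 15.95.
Rank 15 is 423 and rank 16 is 536.
Interpolate: 423 + 0.95·(536 − 423) = 423 + 0.95·113 = 530.35.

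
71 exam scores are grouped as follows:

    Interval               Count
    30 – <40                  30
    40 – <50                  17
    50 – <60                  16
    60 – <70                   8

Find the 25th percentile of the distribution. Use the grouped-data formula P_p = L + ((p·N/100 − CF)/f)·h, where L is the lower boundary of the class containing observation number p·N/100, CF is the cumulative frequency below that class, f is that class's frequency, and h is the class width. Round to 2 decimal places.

N = 71; target position k = 25/100 · 71 = 17.75.
Cumulative frequencies: 30, 47, 63, 71.
Observation 17.75 falls in the class 30 – <40.
L = 30, CF = 0, f = 30, h = 10.
P25 = 30 + ((17.75 − 0)/30)·10 = 30 + 5.91667 = 35.9167.

35.92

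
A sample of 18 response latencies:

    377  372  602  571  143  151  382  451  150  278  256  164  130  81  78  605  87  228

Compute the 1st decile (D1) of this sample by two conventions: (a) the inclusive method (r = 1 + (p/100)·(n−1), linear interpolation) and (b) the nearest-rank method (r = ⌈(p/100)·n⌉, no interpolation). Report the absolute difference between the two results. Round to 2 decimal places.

Sorted: 78, 81, 87, 130, 143, 150, 151, 164, 228, 256, 278, 372, 377, 382, 451, 571, 602, 605.
n = 18.
(a) r = 2.7; between ranks 2 (81) and 3 (87): 85.2.
(b) the nearest-rank method: rank 2 → 81.
|85.2 − 81| = 4.2.

4.20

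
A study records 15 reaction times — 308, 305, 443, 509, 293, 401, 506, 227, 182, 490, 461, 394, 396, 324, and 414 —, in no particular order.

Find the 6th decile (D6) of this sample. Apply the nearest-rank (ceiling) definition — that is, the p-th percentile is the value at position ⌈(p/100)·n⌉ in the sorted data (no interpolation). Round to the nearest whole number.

401

Sorted: 182, 227, 293, 305, 308, 324, 394, 396, 401, 414, 443, 461, 490, 506, 509.
n = 15.
Position = ⌈60/100 · 15⌉ = ⌈9⌉ = 9.
The value at rank 9 is 401.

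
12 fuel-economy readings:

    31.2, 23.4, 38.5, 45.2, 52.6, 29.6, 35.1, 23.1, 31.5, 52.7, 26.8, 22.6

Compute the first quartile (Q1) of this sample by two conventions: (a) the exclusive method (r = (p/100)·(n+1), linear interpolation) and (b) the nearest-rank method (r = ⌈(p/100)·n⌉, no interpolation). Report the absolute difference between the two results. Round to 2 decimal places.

Sorted: 22.6, 23.1, 23.4, 26.8, 29.6, 31.2, 31.5, 35.1, 38.5, 45.2, 52.6, 52.7.
n = 12.
(a) r = 3.25; between ranks 3 (23.4) and 4 (26.8): 24.25.
(b) the nearest-rank method: rank 3 → 23.4.
|24.25 − 23.4| = 0.85.

0.85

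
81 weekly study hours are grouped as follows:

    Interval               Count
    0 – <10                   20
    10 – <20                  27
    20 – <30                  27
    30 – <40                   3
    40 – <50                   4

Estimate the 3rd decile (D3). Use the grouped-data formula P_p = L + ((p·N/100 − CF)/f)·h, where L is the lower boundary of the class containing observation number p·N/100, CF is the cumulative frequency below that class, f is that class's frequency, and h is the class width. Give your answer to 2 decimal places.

N = 81; target position k = 30/100 · 81 = 24.3.
Cumulative frequencies: 20, 47, 74, 77, 81.
Observation 24.3 falls in the class 10 – <20.
L = 10, CF = 20, f = 27, h = 10.
P30 = 10 + ((24.3 − 20)/27)·10 = 10 + 1.59259 = 11.5926.

11.59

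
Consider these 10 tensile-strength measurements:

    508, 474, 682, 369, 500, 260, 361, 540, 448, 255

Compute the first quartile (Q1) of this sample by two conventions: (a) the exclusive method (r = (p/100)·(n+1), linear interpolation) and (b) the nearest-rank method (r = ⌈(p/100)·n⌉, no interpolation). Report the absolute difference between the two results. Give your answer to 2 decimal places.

Sorted: 255, 260, 361, 369, 448, 474, 500, 508, 540, 682.
n = 10.
(a) r = 2.75; between ranks 2 (260) and 3 (361): 335.75.
(b) the nearest-rank method: rank 3 → 361.
|335.75 − 361| = 25.25.

25.25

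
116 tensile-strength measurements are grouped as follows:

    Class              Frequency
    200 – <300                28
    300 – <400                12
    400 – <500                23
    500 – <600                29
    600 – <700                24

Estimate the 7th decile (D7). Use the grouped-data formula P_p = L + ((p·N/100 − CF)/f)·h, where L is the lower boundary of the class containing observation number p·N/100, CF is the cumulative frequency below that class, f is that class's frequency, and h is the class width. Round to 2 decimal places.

N = 116; target position k = 70/100 · 116 = 81.2.
Cumulative frequencies: 28, 40, 63, 92, 116.
Observation 81.2 falls in the class 500 – <600.
L = 500, CF = 63, f = 29, h = 100.
P70 = 500 + ((81.2 − 63)/29)·100 = 500 + 62.7586 = 562.759.

562.76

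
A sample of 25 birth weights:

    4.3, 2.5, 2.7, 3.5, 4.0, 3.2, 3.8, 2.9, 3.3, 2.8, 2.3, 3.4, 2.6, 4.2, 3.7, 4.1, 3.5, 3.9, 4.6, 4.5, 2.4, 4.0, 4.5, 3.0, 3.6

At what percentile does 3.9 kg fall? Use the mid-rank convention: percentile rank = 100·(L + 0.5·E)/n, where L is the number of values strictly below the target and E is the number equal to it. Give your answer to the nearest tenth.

Sorted: 2.3, 2.4, 2.5, 2.6, 2.7, 2.8, 2.9, 3.0, 3.2, 3.3, 3.4, 3.5, 3.5, 3.6, 3.7, 3.8, 3.9, 4.0, 4.0, 4.1, 4.2, 4.3, 4.5, 4.5, 4.6.
Count below 3.9: L = 16; count equal: E = 1; n = 25.
Percentile rank = 100·(16 + 0.5·1)/25 = 100·16.5/25 = 66.

66.0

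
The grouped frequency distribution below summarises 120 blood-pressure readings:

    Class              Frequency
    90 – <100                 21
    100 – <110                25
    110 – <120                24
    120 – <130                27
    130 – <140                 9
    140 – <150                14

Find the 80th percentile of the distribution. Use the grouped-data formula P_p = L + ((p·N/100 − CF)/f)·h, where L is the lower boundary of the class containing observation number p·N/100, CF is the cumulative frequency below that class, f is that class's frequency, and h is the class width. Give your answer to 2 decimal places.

129.63

N = 120; target position k = 80/100 · 120 = 96.
Cumulative frequencies: 21, 46, 70, 97, 106, 120.
Observation 96 falls in the class 120 – <130.
L = 120, CF = 70, f = 27, h = 10.
P80 = 120 + ((96 − 70)/27)·10 = 120 + 9.62963 = 129.63.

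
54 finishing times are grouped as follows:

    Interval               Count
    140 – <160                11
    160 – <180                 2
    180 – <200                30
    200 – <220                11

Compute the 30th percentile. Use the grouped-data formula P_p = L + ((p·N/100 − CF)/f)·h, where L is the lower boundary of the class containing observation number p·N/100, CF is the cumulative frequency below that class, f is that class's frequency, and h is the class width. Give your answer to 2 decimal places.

182.13

N = 54; target position k = 30/100 · 54 = 16.2.
Cumulative frequencies: 11, 13, 43, 54.
Observation 16.2 falls in the class 180 – <200.
L = 180, CF = 13, f = 30, h = 20.
P30 = 180 + ((16.2 − 13)/30)·20 = 180 + 2.13333 = 182.133.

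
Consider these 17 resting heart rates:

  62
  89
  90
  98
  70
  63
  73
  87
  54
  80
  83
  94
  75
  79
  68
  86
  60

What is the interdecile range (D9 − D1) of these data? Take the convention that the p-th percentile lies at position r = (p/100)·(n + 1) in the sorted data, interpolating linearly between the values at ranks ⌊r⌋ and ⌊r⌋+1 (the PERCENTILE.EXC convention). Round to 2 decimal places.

Sorted: 54, 60, 62, 63, 68, 70, 73, 75, 79, 80, 83, 86, 87, 89, 90, 94, 98.
n = 17.
P10: r = 1.8; ranks 1–2 are 54, 60; interpolating gives 58.8.
P90: r = 16.2; ranks 16–17 are 94, 98; interpolating gives 94.8.
Difference: 94.8 − 58.8 = 36.

36.00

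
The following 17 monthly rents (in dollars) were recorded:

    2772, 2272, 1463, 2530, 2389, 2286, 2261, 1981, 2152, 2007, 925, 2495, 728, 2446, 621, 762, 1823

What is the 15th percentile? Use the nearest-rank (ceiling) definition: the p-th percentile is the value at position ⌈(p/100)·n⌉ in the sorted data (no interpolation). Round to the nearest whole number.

762

Sorted: 621, 728, 762, 925, 1463, 1823, 1981, 2007, 2152, 2261, 2272, 2286, 2389, 2446, 2495, 2530, 2772.
n = 17.
Position = ⌈15/100 · 17⌉ = ⌈2.55⌉ = 3.
The value at rank 3 is 762.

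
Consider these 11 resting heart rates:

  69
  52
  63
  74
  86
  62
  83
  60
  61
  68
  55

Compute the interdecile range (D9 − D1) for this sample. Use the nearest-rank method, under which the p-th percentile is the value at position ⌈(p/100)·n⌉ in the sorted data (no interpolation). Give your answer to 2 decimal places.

Sorted: 52, 55, 60, 61, 62, 63, 68, 69, 74, 83, 86.
n = 11.
P10: rank ⌈10/100·11⌉ = 2 → 55.
P90: rank ⌈90/100·11⌉ = 10 → 83.
Difference: 83 − 55 = 28.

28.00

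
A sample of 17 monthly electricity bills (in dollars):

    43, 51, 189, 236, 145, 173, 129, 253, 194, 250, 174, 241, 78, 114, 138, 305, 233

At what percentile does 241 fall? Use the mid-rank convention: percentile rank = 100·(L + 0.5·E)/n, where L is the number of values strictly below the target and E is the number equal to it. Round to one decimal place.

Sorted: 43, 51, 78, 114, 129, 138, 145, 173, 174, 189, 194, 233, 236, 241, 250, 253, 305.
Count below 241: L = 13; count equal: E = 1; n = 17.
Percentile rank = 100·(13 + 0.5·1)/17 = 100·13.5/17 = 79.41.

79.4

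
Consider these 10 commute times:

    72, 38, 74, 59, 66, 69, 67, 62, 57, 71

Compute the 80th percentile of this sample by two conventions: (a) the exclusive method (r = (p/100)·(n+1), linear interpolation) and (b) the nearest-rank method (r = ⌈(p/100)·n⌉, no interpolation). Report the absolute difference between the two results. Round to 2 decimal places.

Sorted: 38, 57, 59, 62, 66, 67, 69, 71, 72, 74.
n = 10.
(a) r = 8.8; between ranks 8 (71) and 9 (72): 71.8.
(b) the nearest-rank method: rank 8 → 71.
|71.8 − 71| = 0.8.

0.80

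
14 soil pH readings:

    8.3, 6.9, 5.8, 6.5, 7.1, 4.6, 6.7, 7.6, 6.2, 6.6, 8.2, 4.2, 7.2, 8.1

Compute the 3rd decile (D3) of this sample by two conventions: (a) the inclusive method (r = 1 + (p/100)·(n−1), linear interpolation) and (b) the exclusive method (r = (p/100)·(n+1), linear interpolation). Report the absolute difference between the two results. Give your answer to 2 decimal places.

Sorted: 4.2, 4.6, 5.8, 6.2, 6.5, 6.6, 6.7, 6.9, 7.1, 7.2, 7.6, 8.1, 8.2, 8.3.
n = 14.
(a) r = 4.9; between ranks 4 (6.2) and 5 (6.5): 6.47.
(b) r = 4.5; between ranks 4 (6.2) and 5 (6.5): 6.35.
|6.47 − 6.35| = 0.12.

0.12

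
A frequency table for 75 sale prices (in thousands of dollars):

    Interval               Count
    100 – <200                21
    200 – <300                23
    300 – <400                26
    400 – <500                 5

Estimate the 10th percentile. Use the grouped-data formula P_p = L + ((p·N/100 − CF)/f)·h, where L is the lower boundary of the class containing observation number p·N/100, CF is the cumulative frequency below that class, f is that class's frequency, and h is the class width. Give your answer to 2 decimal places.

135.71

N = 75; target position k = 10/100 · 75 = 7.5.
Cumulative frequencies: 21, 44, 70, 75.
Observation 7.5 falls in the class 100 – <200.
L = 100, CF = 0, f = 21, h = 100.
P10 = 100 + ((7.5 − 0)/21)·100 = 100 + 35.7143 = 135.714.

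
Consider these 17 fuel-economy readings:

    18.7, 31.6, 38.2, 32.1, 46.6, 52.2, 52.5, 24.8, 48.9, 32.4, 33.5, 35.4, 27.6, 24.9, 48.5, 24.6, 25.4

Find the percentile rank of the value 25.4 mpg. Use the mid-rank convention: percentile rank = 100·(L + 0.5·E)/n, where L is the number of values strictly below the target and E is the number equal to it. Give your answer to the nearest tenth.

26.5

Sorted: 18.7, 24.6, 24.8, 24.9, 25.4, 27.6, 31.6, 32.1, 32.4, 33.5, 35.4, 38.2, 46.6, 48.5, 48.9, 52.2, 52.5.
Count below 25.4: L = 4; count equal: E = 1; n = 17.
Percentile rank = 100·(4 + 0.5·1)/17 = 100·4.5/17 = 26.47.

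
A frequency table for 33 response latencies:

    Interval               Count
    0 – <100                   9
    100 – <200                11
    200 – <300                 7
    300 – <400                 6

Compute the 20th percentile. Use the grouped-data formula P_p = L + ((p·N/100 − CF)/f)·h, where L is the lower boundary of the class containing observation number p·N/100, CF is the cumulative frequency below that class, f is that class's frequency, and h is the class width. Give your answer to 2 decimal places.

73.33

N = 33; target position k = 20/100 · 33 = 6.6.
Cumulative frequencies: 9, 20, 27, 33.
Observation 6.6 falls in the class 0 – <100.
L = 0, CF = 0, f = 9, h = 100.
P20 = 0 + ((6.6 − 0)/9)·100 = 0 + 73.3333 = 73.3333.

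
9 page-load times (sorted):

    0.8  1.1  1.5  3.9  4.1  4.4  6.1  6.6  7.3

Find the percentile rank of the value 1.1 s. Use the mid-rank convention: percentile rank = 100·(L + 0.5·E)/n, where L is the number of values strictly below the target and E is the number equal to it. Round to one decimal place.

16.7

Count below 1.1: L = 1; count equal: E = 1; n = 9.
Percentile rank = 100·(1 + 0.5·1)/9 = 100·1.5/9 = 16.67.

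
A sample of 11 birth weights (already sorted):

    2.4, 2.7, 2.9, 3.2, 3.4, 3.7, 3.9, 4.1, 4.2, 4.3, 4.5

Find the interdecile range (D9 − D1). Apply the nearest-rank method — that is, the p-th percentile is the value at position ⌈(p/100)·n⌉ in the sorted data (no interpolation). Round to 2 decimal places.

1.60

n = 11.
P10: rank ⌈10/100·11⌉ = 2 → 2.7.
P90: rank ⌈90/100·11⌉ = 10 → 4.3.
Difference: 4.3 − 2.7 = 1.6.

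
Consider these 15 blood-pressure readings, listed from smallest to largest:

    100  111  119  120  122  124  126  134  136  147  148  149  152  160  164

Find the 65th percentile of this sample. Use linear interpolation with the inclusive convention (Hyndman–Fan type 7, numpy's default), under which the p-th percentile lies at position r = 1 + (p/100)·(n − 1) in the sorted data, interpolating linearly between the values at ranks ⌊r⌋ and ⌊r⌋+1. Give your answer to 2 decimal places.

n = 15.
r = 1 + (65/100)·(15 − 1) = 1 + 9.1 = 10.1.
Rank 10 is 147 and rank 11 is 148.
Interpolate: 147 + 0.1·(148 − 147) = 147 + 0.1·1 = 147.1.

147.10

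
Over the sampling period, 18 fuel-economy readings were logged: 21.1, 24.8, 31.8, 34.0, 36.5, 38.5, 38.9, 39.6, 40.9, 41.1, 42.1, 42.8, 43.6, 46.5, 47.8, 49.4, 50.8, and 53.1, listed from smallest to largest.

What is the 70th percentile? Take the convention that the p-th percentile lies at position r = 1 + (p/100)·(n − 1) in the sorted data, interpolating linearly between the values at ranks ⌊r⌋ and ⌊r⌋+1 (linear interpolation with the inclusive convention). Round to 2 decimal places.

n = 18.
r = 1 + (70/100)·(18 − 1) = 1 + 11.9 = 12.9.
Rank 12 is 42.8 and rank 13 is 43.6.
Interpolate: 42.8 + 0.9·(43.6 − 42.8) = 42.8 + 0.9·0.8 = 43.52.

43.52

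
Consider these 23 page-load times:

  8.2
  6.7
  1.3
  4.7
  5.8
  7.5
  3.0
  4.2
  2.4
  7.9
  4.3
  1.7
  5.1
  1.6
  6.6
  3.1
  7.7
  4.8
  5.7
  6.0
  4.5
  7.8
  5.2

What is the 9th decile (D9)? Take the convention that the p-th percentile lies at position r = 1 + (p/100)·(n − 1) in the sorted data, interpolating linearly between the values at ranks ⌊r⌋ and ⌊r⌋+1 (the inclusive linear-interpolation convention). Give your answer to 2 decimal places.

Sorted: 1.3, 1.6, 1.7, 2.4, 3.0, 3.1, 4.2, 4.3, 4.5, 4.7, 4.8, 5.1, 5.2, 5.7, 5.8, 6.0, 6.6, 6.7, 7.5, 7.7, 7.8, 7.9, 8.2.
n = 23.
r = 1 + (90/100)·(23 − 1) = 1 + 19.8 = 20.8.
Rank 20 is 7.7 and rank 21 is 7.8.
Interpolate: 7.7 + 0.8·(7.8 − 7.7) = 7.7 + 0.8·0.1 = 7.78.

7.78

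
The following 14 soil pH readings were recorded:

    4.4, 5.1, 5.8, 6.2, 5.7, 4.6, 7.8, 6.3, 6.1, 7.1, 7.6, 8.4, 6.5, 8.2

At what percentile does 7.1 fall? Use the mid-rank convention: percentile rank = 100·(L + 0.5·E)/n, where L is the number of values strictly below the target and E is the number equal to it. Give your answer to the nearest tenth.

67.9

Sorted: 4.4, 4.6, 5.1, 5.7, 5.8, 6.1, 6.2, 6.3, 6.5, 7.1, 7.6, 7.8, 8.2, 8.4.
Count below 7.1: L = 9; count equal: E = 1; n = 14.
Percentile rank = 100·(9 + 0.5·1)/14 = 100·9.5/14 = 67.86.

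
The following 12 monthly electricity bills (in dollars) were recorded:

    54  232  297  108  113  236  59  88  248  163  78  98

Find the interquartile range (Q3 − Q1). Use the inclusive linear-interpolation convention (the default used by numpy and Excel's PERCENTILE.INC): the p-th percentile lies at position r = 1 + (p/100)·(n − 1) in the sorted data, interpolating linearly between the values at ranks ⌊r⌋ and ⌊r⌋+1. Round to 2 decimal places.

147.50

Sorted: 54, 59, 78, 88, 98, 108, 113, 163, 232, 236, 248, 297.
n = 12.
P25: r = 3.75; ranks 3–4 are 78, 88; interpolating gives 85.5.
P75: r = 9.25; ranks 9–10 are 232, 236; interpolating gives 233.
Difference: 233 − 85.5 = 147.5.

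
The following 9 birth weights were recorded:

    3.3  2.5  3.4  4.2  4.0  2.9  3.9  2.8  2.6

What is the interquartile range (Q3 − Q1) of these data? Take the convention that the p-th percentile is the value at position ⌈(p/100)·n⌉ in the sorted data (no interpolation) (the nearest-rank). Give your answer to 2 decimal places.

Sorted: 2.5, 2.6, 2.8, 2.9, 3.3, 3.4, 3.9, 4.0, 4.2.
n = 9.
P25: rank ⌈25/100·9⌉ = 3 → 2.8.
P75: rank ⌈75/100·9⌉ = 7 → 3.9.
Difference: 3.9 − 2.8 = 1.1.

1.10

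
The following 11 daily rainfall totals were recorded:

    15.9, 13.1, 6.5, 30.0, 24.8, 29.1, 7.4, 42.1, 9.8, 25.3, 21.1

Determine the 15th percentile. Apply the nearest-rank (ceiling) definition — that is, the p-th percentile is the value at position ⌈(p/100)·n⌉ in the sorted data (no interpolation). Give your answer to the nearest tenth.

Sorted: 6.5, 7.4, 9.8, 13.1, 15.9, 21.1, 24.8, 25.3, 29.1, 30.0, 42.1.
n = 11.
Position = ⌈15/100 · 11⌉ = ⌈1.65⌉ = 2.
The value at rank 2 is 7.4.

7.4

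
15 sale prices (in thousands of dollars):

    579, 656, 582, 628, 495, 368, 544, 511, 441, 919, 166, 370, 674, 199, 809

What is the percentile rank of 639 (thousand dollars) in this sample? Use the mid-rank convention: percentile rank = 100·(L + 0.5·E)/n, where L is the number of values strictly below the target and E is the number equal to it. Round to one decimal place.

Sorted: 166, 199, 368, 370, 441, 495, 511, 544, 579, 582, 628, 656, 674, 809, 919.
Count below 639: L = 11; count equal: E = 0; n = 15.
Percentile rank = 100·(11 + 0.5·0)/15 = 100·11/15 = 73.33.

73.3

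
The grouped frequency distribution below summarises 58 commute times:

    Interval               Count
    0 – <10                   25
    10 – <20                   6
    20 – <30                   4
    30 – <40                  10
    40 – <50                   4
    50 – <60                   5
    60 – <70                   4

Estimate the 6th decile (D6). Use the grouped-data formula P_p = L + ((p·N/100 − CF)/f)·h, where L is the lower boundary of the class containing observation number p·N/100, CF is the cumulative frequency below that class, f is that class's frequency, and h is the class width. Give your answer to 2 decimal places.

N = 58; target position k = 60/100 · 58 = 34.8.
Cumulative frequencies: 25, 31, 35, 45, 49, 54, 58.
Observation 34.8 falls in the class 20 – <30.
L = 20, CF = 31, f = 4, h = 10.
P60 = 20 + ((34.8 − 31)/4)·10 = 20 + 9.5 = 29.5.

29.50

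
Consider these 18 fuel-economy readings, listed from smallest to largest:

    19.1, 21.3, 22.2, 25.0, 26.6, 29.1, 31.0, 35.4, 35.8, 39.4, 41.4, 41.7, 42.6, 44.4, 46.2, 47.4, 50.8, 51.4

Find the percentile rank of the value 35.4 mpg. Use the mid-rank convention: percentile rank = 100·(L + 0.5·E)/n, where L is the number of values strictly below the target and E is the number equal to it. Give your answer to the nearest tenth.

Count below 35.4: L = 7; count equal: E = 1; n = 18.
Percentile rank = 100·(7 + 0.5·1)/18 = 100·7.5/18 = 41.67.

41.7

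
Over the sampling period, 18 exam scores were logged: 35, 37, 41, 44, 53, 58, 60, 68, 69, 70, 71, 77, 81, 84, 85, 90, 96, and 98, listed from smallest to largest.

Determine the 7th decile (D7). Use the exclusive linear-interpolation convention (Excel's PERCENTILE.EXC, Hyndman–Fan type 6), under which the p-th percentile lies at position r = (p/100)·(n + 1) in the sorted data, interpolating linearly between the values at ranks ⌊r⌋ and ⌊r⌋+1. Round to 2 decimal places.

n = 18.
r = (70/100)·(18 + 1) = 13.3.
Rank 13 is 81 and rank 14 is 84.
Interpolate: 81 + 0.3·(84 − 81) = 81 + 0.3·3 = 81.9.

81.90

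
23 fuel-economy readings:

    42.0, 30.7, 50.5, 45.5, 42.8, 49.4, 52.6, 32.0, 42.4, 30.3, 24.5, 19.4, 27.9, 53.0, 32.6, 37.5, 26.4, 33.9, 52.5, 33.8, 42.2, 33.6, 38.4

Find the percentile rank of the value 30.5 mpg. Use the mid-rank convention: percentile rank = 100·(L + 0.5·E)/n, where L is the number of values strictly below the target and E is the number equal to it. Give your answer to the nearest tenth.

21.7

Sorted: 19.4, 24.5, 26.4, 27.9, 30.3, 30.7, 32.0, 32.6, 33.6, 33.8, 33.9, 37.5, 38.4, 42.0, 42.2, 42.4, 42.8, 45.5, 49.4, 50.5, 52.5, 52.6, 53.0.
Count below 30.5: L = 5; count equal: E = 0; n = 23.
Percentile rank = 100·(5 + 0.5·0)/23 = 100·5/23 = 21.74.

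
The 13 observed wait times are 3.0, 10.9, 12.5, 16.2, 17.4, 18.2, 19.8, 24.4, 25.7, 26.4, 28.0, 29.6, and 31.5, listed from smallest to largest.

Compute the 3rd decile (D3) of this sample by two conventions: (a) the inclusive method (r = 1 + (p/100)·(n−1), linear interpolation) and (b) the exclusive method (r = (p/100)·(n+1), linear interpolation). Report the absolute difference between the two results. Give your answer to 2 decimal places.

0.48

n = 13.
(a) r = 4.6; between ranks 4 (16.2) and 5 (17.4): 16.92.
(b) r = 4.2; between ranks 4 (16.2) and 5 (17.4): 16.44.
|16.92 − 16.44| = 0.48.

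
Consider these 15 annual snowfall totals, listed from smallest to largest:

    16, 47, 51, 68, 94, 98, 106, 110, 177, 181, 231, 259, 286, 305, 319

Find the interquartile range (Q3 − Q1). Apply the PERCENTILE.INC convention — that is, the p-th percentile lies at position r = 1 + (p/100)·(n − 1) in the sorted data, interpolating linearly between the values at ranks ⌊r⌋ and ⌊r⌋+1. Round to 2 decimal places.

n = 15.
P25: r = 4.5; ranks 4–5 are 68, 94; interpolating gives 81.
P75: r = 11.5; ranks 11–12 are 231, 259; interpolating gives 245.
Difference: 245 − 81 = 164.

164.00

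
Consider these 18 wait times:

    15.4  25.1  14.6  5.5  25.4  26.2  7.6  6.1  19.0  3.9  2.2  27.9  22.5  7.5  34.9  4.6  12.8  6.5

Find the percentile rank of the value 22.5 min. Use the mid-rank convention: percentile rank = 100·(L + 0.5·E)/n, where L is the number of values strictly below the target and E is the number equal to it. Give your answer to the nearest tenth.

Sorted: 2.2, 3.9, 4.6, 5.5, 6.1, 6.5, 7.5, 7.6, 12.8, 14.6, 15.4, 19.0, 22.5, 25.1, 25.4, 26.2, 27.9, 34.9.
Count below 22.5: L = 12; count equal: E = 1; n = 18.
Percentile rank = 100·(12 + 0.5·1)/18 = 100·12.5/18 = 69.44.

69.4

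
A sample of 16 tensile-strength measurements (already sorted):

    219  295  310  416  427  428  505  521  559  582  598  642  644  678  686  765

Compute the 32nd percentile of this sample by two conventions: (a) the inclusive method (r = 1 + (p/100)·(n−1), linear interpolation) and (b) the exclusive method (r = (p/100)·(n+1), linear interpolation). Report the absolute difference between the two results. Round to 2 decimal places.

n = 16.
(a) r = 5.8; between ranks 5 (427) and 6 (428): 427.8.
(b) r = 5.44; between ranks 5 (427) and 6 (428): 427.44.
|427.8 − 427.44| = 0.36.

0.36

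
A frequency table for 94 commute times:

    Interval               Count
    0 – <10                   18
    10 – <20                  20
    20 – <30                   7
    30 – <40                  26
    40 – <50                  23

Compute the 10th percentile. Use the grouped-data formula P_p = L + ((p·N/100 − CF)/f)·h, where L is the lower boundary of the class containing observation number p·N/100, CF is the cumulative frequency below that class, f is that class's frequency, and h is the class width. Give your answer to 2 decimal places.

N = 94; target position k = 10/100 · 94 = 9.4.
Cumulative frequencies: 18, 38, 45, 71, 94.
Observation 9.4 falls in the class 0 – <10.
L = 0, CF = 0, f = 18, h = 10.
P10 = 0 + ((9.4 − 0)/18)·10 = 0 + 5.22222 = 5.22222.

5.22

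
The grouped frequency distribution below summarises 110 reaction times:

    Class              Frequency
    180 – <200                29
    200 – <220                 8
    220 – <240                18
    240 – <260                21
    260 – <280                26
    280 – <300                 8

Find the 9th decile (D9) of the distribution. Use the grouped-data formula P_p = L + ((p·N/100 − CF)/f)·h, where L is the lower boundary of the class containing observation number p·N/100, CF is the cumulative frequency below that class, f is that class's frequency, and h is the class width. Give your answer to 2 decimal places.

277.69

N = 110; target position k = 90/100 · 110 = 99.
Cumulative frequencies: 29, 37, 55, 76, 102, 110.
Observation 99 falls in the class 260 – <280.
L = 260, CF = 76, f = 26, h = 20.
P90 = 260 + ((99 − 76)/26)·20 = 260 + 17.6923 = 277.692.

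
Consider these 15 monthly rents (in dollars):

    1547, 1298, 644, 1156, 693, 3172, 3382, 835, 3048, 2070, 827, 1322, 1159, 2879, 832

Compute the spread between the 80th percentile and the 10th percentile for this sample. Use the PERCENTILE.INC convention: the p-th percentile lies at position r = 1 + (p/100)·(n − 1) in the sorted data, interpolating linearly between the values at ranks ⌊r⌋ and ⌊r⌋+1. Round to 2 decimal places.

Sorted: 644, 693, 827, 832, 835, 1156, 1159, 1298, 1322, 1547, 2070, 2879, 3048, 3172, 3382.
n = 15.
P10: r = 2.4; ranks 2–3 are 693, 827; interpolating gives 746.6.
P80: r = 12.2; ranks 12–13 are 2879, 3048; interpolating gives 2912.8.
Difference: 2912.8 − 746.6 = 2166.2.

2166.20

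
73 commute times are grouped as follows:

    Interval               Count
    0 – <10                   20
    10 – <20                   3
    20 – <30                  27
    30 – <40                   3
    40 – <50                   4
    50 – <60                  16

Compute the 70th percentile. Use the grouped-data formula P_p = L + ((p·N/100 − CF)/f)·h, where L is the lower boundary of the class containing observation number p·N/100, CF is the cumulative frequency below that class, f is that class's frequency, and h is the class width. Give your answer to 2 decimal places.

33.67

N = 73; target position k = 70/100 · 73 = 51.1.
Cumulative frequencies: 20, 23, 50, 53, 57, 73.
Observation 51.1 falls in the class 30 – <40.
L = 30, CF = 50, f = 3, h = 10.
P70 = 30 + ((51.1 − 50)/3)·10 = 30 + 3.66667 = 33.6667.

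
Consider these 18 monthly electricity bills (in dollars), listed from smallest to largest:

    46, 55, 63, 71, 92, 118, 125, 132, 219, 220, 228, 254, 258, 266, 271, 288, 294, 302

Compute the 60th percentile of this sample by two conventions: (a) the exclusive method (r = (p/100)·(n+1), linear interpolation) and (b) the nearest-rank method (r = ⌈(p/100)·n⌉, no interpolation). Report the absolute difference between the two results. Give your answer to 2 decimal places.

10.40

n = 18.
(a) r = 11.4; between ranks 11 (228) and 12 (254): 238.4.
(b) the nearest-rank method: rank 11 → 228.
|238.4 − 228| = 10.4.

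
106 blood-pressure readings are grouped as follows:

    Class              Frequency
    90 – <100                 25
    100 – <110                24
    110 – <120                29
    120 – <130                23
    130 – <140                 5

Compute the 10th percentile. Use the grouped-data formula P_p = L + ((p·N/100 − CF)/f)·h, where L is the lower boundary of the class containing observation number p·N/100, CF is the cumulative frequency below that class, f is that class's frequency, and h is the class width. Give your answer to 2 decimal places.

94.24

N = 106; target position k = 10/100 · 106 = 10.6.
Cumulative frequencies: 25, 49, 78, 101, 106.
Observation 10.6 falls in the class 90 – <100.
L = 90, CF = 0, f = 25, h = 10.
P10 = 90 + ((10.6 − 0)/25)·10 = 90 + 4.24 = 94.24.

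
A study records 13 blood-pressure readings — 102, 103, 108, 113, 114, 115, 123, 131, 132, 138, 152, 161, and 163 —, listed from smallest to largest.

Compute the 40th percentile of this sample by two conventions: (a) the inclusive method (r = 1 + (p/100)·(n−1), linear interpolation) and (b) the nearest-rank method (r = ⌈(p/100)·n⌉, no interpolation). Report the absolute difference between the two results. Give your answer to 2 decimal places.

n = 13.
(a) r = 5.8; between ranks 5 (114) and 6 (115): 114.8.
(b) the nearest-rank method: rank 6 → 115.
|114.8 − 115| = 0.2.

0.20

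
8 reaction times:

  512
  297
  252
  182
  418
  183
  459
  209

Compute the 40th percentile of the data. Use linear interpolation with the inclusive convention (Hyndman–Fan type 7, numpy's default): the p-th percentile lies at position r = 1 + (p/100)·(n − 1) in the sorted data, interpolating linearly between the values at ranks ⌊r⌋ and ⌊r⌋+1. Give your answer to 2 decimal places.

243.40

Sorted: 182, 183, 209, 252, 297, 418, 459, 512.
n = 8.
r = 1 + (40/100)·(8 − 1) = 1 + 2.8 = 3.8.
Rank 3 is 209 and rank 4 is 252.
Interpolate: 209 + 0.8·(252 − 209) = 209 + 0.8·43 = 243.4.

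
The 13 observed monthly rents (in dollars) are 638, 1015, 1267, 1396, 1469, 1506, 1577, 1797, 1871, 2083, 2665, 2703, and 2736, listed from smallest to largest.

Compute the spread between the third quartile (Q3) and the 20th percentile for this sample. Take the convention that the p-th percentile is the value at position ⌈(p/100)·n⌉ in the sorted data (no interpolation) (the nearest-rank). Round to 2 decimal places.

n = 13.
P20: rank ⌈20/100·13⌉ = 3 → 1267.
P75: rank ⌈75/100·13⌉ = 10 → 2083.
Difference: 2083 − 1267 = 816.

816.00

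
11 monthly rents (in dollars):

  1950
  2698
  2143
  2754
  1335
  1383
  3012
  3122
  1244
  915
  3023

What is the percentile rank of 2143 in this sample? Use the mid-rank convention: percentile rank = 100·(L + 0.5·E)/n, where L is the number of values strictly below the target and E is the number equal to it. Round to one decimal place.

50.0

Sorted: 915, 1244, 1335, 1383, 1950, 2143, 2698, 2754, 3012, 3023, 3122.
Count below 2143: L = 5; count equal: E = 1; n = 11.
Percentile rank = 100·(5 + 0.5·1)/11 = 100·5.5/11 = 50.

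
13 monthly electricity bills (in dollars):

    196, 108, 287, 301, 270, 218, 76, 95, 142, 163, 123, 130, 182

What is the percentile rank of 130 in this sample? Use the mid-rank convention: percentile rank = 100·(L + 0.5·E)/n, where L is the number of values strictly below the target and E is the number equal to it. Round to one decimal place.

34.6

Sorted: 76, 95, 108, 123, 130, 142, 163, 182, 196, 218, 270, 287, 301.
Count below 130: L = 4; count equal: E = 1; n = 13.
Percentile rank = 100·(4 + 0.5·1)/13 = 100·4.5/13 = 34.62.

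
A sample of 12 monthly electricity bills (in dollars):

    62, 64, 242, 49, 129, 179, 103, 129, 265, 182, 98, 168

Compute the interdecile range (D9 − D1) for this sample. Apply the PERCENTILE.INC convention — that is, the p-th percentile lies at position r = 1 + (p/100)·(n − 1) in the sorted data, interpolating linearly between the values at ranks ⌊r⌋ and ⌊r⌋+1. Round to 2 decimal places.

173.80

Sorted: 49, 62, 64, 98, 103, 129, 129, 168, 179, 182, 242, 265.
n = 12.
P10: r = 2.1; ranks 2–3 are 62, 64; interpolating gives 62.2.
P90: r = 10.9; ranks 10–11 are 182, 242; interpolating gives 236.
Difference: 236 − 62.2 = 173.8.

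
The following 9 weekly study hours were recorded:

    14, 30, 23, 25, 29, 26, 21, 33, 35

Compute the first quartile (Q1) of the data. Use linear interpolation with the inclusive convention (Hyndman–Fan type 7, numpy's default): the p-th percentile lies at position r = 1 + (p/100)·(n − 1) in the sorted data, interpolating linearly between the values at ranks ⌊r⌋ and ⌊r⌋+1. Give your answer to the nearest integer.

Sorted: 14, 21, 23, 25, 26, 29, 30, 33, 35.
n = 9.
r = 1 + (25/100)·(9 − 1) = 1 + 2 = 3.
r is an integer, so P25 is the value at rank 3: 23.

23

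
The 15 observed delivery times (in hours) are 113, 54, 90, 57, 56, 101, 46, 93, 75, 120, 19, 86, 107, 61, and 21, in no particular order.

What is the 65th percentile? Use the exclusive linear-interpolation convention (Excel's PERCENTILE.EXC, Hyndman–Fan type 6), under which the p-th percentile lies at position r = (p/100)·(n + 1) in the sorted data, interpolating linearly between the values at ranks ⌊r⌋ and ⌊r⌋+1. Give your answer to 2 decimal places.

Sorted: 19, 21, 46, 54, 56, 57, 61, 75, 86, 90, 93, 101, 107, 113, 120.
n = 15.
r = (65/100)·(15 + 1) = 10.4.
Rank 10 is 90 and rank 11 is 93.
Interpolate: 90 + 0.4·(93 − 90) = 90 + 0.4·3 = 91.2.

91.20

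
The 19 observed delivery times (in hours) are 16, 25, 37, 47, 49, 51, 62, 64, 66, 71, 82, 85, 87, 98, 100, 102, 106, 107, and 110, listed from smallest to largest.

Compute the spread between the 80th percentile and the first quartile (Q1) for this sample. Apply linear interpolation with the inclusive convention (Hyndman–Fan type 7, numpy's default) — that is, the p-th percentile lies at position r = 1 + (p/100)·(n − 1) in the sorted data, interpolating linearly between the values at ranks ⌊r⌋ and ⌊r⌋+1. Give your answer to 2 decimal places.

50.80

n = 19.
P25: r = 5.5; ranks 5–6 are 49, 51; interpolating gives 50.
P80: r = 15.4; ranks 15–16 are 100, 102; interpolating gives 100.8.
Difference: 100.8 − 50 = 50.8.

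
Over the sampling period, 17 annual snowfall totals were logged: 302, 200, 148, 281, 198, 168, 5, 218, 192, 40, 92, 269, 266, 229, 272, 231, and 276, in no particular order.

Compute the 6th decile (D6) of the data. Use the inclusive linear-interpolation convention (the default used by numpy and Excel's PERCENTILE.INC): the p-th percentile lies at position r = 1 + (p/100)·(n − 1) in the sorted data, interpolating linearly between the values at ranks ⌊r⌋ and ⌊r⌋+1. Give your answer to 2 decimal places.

Sorted: 5, 40, 92, 148, 168, 192, 198, 200, 218, 229, 231, 266, 269, 272, 276, 281, 302.
n = 17.
r = 1 + (60/100)·(17 − 1) = 1 + 9.6 = 10.6.
Rank 10 is 229 and rank 11 is 231.
Interpolate: 229 + 0.6·(231 − 229) = 229 + 0.6·2 = 230.2.

230.20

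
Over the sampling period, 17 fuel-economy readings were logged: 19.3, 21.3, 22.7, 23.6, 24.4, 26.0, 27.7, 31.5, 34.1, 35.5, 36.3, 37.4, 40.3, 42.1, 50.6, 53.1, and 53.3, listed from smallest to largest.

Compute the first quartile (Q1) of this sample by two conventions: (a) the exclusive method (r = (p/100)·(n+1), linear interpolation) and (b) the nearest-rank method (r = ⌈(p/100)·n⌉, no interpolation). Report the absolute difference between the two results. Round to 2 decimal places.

0.40

n = 17.
(a) r = 4.5; between ranks 4 (23.6) and 5 (24.4): 24.
(b) the nearest-rank method: rank 5 → 24.4.
|24 − 24.4| = 0.4.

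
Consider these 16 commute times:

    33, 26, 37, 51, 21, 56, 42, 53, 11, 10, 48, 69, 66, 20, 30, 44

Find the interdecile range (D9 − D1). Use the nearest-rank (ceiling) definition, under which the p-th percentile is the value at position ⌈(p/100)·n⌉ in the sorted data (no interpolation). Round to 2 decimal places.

Sorted: 10, 11, 20, 21, 26, 30, 33, 37, 42, 44, 48, 51, 53, 56, 66, 69.
n = 16.
P10: rank ⌈10/100·16⌉ = 2 → 11.
P90: rank ⌈90/100·16⌉ = 15 → 66.
Difference: 66 − 11 = 55.

55.00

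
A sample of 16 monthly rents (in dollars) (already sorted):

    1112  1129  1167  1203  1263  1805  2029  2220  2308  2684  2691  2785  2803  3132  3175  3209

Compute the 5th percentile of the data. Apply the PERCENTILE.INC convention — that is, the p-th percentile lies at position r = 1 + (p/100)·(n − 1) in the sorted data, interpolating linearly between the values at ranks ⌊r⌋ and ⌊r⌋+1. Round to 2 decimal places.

1124.75

n = 16.
r = 1 + (5/100)·(16 − 1) = 1 + 0.75 = 1.75.
Rank 1 is 1112 and rank 2 is 1129.
Interpolate: 1112 + 0.75·(1129 − 1112) = 1112 + 0.75·17 = 1124.75.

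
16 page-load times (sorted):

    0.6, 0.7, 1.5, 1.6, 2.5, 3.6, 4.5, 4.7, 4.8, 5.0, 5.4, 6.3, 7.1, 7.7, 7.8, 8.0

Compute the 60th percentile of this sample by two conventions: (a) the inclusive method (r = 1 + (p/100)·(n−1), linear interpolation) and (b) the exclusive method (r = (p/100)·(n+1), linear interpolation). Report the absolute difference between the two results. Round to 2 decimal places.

n = 16.
(a) r = 10 → value at rank 10 = 5.
(b) r = 10.2; between ranks 10 (5.0) and 11 (5.4): 5.08.
|5 − 5.08| = 0.08.

0.08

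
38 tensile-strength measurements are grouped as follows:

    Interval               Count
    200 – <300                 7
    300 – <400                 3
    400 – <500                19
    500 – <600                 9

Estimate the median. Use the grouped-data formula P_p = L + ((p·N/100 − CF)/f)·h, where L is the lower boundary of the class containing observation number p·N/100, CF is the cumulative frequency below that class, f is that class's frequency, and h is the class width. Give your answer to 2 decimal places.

N = 38; target position k = 50/100 · 38 = 19.
Cumulative frequencies: 7, 10, 29, 38.
Observation 19 falls in the class 400 – <500.
L = 400, CF = 10, f = 19, h = 100.
P50 = 400 + ((19 − 10)/19)·100 = 400 + 47.3684 = 447.368.

447.37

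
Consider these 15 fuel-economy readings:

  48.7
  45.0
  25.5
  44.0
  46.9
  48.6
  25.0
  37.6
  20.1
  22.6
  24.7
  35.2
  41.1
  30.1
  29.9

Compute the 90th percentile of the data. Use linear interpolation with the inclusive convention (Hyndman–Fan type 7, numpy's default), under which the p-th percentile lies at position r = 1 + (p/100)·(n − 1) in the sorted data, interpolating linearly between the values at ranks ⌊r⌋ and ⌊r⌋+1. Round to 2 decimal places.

47.92

Sorted: 20.1, 22.6, 24.7, 25.0, 25.5, 29.9, 30.1, 35.2, 37.6, 41.1, 44.0, 45.0, 46.9, 48.6, 48.7.
n = 15.
r = 1 + (90/100)·(15 − 1) = 1 + 12.6 = 13.6.
Rank 13 is 46.9 and rank 14 is 48.6.
Interpolate: 46.9 + 0.6·(48.6 − 46.9) = 46.9 + 0.6·1.7 = 47.92.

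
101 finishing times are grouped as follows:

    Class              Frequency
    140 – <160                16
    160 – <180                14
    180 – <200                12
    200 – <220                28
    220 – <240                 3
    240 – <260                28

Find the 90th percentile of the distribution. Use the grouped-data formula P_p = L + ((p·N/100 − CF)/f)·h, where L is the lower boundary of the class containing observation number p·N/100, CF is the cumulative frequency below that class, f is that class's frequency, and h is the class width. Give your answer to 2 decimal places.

252.79

N = 101; target position k = 90/100 · 101 = 90.9.
Cumulative frequencies: 16, 30, 42, 70, 73, 101.
Observation 90.9 falls in the class 240 – <260.
L = 240, CF = 73, f = 28, h = 20.
P90 = 240 + ((90.9 − 73)/28)·20 = 240 + 12.7857 = 252.786.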